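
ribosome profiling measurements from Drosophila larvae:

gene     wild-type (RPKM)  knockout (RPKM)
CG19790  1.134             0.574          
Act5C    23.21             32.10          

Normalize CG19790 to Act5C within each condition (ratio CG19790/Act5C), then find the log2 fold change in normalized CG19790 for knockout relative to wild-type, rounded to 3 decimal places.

CG19790/Act5C (wild-type) = 1.134 / 23.21 = 0.048858
CG19790/Act5C (knockout) = 0.574 / 32.10 = 0.017882
Fold change = 0.017882 / 0.048858 = 0.3660
log2(0.3660) = -1.4501

-1.450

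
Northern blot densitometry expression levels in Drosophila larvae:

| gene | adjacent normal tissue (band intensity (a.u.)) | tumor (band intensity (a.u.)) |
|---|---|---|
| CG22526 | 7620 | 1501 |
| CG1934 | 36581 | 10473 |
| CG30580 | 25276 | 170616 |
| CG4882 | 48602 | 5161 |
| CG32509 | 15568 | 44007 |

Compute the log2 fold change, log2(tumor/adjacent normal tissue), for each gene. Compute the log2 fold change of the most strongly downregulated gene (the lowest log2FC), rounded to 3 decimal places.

-3.235

log2(1501/7620) = -2.344  (CG22526)
log2(10473/36581) = -1.804  (CG1934)
log2(170616/25276) = 2.755  (CG30580)
log2(5161/48602) = -3.235  (CG4882)
log2(44007/15568) = 1.499  (CG32509)
CG4882 is most strongly downregulated.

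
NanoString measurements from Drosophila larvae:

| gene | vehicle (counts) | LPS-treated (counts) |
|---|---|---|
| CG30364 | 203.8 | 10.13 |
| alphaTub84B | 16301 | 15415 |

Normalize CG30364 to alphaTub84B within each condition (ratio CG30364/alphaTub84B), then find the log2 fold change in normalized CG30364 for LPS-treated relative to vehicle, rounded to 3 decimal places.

CG30364/alphaTub84B (vehicle) = 203.8 / 16301 = 0.012502
CG30364/alphaTub84B (LPS-treated) = 10.13 / 15415 = 0.00065715
Fold change = 0.00065715 / 0.012502 = 0.0526
log2(0.0526) = -4.2498

-4.250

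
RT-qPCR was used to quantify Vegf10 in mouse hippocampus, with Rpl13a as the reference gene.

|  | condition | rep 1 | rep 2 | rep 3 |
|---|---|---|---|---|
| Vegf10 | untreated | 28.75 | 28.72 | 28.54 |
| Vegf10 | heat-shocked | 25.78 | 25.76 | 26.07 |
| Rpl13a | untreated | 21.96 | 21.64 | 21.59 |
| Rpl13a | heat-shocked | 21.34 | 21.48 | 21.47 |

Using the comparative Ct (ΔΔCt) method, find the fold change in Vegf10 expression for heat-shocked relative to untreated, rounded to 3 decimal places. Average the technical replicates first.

5.657

Mean Ct: Vegf10 untreated 28.670; Vegf10 heat-shocked 25.870; Rpl13a untreated 21.730; Rpl13a heat-shocked 21.430
ΔCt(untreated) = 28.670 − 21.730 = 6.940
ΔCt(heat-shocked) = 25.870 − 21.430 = 4.440
ΔΔCt = 4.440 − 6.940 = -2.500
Fold change = 2^(−(-2.500)) = 2^2.500 = 5.6569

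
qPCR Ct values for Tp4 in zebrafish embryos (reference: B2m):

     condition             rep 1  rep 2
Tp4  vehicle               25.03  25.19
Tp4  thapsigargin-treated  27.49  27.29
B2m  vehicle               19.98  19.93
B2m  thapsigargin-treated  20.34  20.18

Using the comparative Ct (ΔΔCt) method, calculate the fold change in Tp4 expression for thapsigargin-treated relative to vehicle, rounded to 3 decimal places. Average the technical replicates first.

Mean Ct: Tp4 vehicle 25.110; Tp4 thapsigargin-treated 27.390; B2m vehicle 19.955; B2m thapsigargin-treated 20.260
ΔCt(vehicle) = 25.110 − 19.955 = 5.155
ΔCt(thapsigargin-treated) = 27.390 − 20.260 = 7.130
ΔΔCt = 7.130 − 5.155 = 1.975
Fold change = 2^(−1.975) = 0.2544

0.254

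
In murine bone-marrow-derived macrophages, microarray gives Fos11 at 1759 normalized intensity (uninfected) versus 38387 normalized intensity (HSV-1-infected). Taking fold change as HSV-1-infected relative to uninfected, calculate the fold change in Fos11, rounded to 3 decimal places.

Fold change = 38387 / 1759 = 21.8232
Fos11 is upregulated.

21.823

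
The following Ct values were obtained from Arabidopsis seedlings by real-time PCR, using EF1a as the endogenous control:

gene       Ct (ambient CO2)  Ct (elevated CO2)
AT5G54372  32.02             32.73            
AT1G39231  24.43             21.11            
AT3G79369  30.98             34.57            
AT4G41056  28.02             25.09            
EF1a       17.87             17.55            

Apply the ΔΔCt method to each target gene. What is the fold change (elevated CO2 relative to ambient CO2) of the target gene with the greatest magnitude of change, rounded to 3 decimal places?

AT5G54372: ΔΔCt = (32.73−17.55) − (32.02−17.87) = 15.18 − 14.15 = 1.03; fold change = 2^-1.03 = 0.490
AT1G39231: ΔΔCt = (21.11−17.55) − (24.43−17.87) = 3.56 − 6.56 = -3.00; fold change = 2^3.00 = 8.000
AT3G79369: ΔΔCt = (34.57−17.55) − (30.98−17.87) = 17.02 − 13.11 = 3.91; fold change = 2^-3.91 = 0.067
AT4G41056: ΔΔCt = (25.09−17.55) − (28.02−17.87) = 7.54 − 10.15 = -2.61; fold change = 2^2.61 = 6.105
AT3G79369 has the largest |ΔΔCt| = 3.91.

0.067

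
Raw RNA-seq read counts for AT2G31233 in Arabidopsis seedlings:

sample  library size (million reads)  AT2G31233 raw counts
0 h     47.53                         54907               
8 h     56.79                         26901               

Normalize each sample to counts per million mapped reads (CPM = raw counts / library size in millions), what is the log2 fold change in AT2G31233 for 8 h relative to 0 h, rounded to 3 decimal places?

-1.286

CPM(0 h) = 54907 / 47.53 = 1155.2072
CPM(8 h) = 26901 / 56.79 = 473.6926
Fold change = 473.6926 / 1155.2072 = 0.41005
log2(0.41005) = -1.2861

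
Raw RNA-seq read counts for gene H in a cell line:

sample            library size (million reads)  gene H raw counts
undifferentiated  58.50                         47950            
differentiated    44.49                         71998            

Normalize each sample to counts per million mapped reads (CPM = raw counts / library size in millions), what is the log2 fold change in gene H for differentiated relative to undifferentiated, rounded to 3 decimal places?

0.981

CPM(undifferentiated) = 47950 / 58.50 = 819.6581
CPM(differentiated) = 71998 / 44.49 = 1618.2962
Fold change = 1618.2962 / 819.6581 = 1.97436
log2(1.97436) = 0.9814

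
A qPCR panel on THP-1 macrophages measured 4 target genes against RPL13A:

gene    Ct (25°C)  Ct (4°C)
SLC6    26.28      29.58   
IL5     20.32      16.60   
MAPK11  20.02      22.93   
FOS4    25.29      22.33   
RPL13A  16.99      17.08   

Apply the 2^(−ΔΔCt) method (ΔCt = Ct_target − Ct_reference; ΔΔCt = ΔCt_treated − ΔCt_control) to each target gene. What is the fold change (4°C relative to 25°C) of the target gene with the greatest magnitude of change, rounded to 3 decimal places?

14.026

SLC6: ΔΔCt = (29.58−17.08) − (26.28−16.99) = 12.50 − 9.29 = 3.21; fold change = 2^-3.21 = 0.108
IL5: ΔΔCt = (16.60−17.08) − (20.32−16.99) = -0.48 − 3.33 = -3.81; fold change = 2^3.81 = 14.026
MAPK11: ΔΔCt = (22.93−17.08) − (20.02−16.99) = 5.85 − 3.03 = 2.82; fold change = 2^-2.82 = 0.142
FOS4: ΔΔCt = (22.33−17.08) − (25.29−16.99) = 5.25 − 8.30 = -3.05; fold change = 2^3.05 = 8.282
IL5 has the largest |ΔΔCt| = 3.81.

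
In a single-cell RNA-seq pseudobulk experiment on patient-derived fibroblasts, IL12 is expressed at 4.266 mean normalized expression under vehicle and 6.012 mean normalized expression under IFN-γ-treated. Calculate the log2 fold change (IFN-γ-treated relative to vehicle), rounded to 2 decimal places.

Fold change = 6.012 / 4.266 = 1.4093
log2(1.4093) = 0.495

0.49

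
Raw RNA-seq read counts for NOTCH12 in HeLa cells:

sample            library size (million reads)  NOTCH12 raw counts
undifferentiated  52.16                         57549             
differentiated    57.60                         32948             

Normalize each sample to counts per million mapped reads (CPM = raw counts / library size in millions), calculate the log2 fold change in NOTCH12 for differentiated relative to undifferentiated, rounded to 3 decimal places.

CPM(undifferentiated) = 57549 / 52.16 = 1103.3167
CPM(differentiated) = 32948 / 57.60 = 572.0139
Fold change = 572.0139 / 1103.3167 = 0.51845
log2(0.51845) = -0.9477

-0.948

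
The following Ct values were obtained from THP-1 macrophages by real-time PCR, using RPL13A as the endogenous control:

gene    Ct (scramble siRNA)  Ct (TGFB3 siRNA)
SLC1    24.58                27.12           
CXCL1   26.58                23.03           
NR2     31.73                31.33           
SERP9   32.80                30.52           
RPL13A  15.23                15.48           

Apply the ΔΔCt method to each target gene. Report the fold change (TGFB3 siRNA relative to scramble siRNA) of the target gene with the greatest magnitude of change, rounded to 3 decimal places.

13.929

SLC1: ΔΔCt = (27.12−15.48) − (24.58−15.23) = 11.64 − 9.35 = 2.29; fold change = 2^-2.29 = 0.204
CXCL1: ΔΔCt = (23.03−15.48) − (26.58−15.23) = 7.55 − 11.35 = -3.80; fold change = 2^3.80 = 13.929
NR2: ΔΔCt = (31.33−15.48) − (31.73−15.23) = 15.85 − 16.50 = -0.65; fold change = 2^0.65 = 1.569
SERP9: ΔΔCt = (30.52−15.48) − (32.80−15.23) = 15.04 − 17.57 = -2.53; fold change = 2^2.53 = 5.776
CXCL1 has the largest |ΔΔCt| = 3.80.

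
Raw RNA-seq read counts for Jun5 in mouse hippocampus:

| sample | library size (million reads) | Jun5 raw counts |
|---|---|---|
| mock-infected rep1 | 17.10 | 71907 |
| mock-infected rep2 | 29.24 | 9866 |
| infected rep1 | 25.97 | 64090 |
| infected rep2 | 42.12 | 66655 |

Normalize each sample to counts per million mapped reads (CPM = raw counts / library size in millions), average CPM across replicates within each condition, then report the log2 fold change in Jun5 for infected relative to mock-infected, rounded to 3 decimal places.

-0.165

CPM(mock-infected rep1) = 71907 / 17.10 = 4205.0877
CPM(mock-infected rep2) = 9866 / 29.24 = 337.4145
CPM(infected rep1) = 64090 / 25.97 = 2467.8475
CPM(infected rep2) = 66655 / 42.12 = 1582.5024
mean CPM(mock-infected) = 2271.2511; mean CPM(infected) = 2025.1749
Fold change = 2025.1749 / 2271.2511 = 0.89166
log2(0.89166) = -0.1654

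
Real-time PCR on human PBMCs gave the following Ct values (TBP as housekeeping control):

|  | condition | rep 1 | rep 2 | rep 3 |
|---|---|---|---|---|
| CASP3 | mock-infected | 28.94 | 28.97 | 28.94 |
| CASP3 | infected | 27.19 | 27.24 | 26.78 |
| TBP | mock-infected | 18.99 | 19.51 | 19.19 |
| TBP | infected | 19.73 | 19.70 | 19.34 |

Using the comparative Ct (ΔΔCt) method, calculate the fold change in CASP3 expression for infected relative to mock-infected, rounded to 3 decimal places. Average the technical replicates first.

4.724

Mean Ct: CASP3 mock-infected 28.950; CASP3 infected 27.070; TBP mock-infected 19.230; TBP infected 19.590
ΔCt(mock-infected) = 28.950 − 19.230 = 9.720
ΔCt(infected) = 27.070 − 19.590 = 7.480
ΔΔCt = 7.480 − 9.720 = -2.240
Fold change = 2^(−(-2.240)) = 2^2.240 = 4.7240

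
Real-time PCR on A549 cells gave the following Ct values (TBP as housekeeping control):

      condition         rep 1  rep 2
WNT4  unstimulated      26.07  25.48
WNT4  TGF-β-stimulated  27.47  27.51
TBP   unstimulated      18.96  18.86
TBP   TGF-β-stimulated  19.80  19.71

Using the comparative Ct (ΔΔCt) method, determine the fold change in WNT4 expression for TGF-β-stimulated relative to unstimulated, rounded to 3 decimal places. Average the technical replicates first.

0.547

Mean Ct: WNT4 unstimulated 25.775; WNT4 TGF-β-stimulated 27.490; TBP unstimulated 18.910; TBP TGF-β-stimulated 19.755
ΔCt(unstimulated) = 25.775 − 18.910 = 6.865
ΔCt(TGF-β-stimulated) = 27.490 − 19.755 = 7.735
ΔΔCt = 7.735 − 6.865 = 0.870
Fold change = 2^(−0.870) = 0.5471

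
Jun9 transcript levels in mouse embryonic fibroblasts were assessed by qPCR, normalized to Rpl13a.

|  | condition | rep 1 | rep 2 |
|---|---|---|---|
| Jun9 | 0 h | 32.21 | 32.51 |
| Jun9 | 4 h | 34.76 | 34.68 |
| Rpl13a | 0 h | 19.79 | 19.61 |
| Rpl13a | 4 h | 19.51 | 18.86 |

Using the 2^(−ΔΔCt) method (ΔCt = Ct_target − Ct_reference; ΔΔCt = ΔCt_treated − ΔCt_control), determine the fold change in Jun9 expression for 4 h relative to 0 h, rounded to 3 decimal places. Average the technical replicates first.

0.136

Mean Ct: Jun9 0 h 32.360; Jun9 4 h 34.720; Rpl13a 0 h 19.700; Rpl13a 4 h 19.185
ΔCt(0 h) = 32.360 − 19.700 = 12.660
ΔCt(4 h) = 34.720 − 19.185 = 15.535
ΔΔCt = 15.535 − 12.660 = 2.875
Fold change = 2^(−2.875) = 0.1363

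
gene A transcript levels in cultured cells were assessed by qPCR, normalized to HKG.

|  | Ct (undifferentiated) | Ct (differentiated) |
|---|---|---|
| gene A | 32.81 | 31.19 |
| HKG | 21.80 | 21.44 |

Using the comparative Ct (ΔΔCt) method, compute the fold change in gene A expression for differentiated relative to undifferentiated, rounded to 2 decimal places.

ΔCt(undifferentiated) = 32.810 − 21.800 = 11.010
ΔCt(differentiated) = 31.190 − 21.440 = 9.750
ΔΔCt = 9.750 − 11.010 = -1.260
Fold change = 2^(−(-1.260)) = 2^1.260 = 2.395

2.39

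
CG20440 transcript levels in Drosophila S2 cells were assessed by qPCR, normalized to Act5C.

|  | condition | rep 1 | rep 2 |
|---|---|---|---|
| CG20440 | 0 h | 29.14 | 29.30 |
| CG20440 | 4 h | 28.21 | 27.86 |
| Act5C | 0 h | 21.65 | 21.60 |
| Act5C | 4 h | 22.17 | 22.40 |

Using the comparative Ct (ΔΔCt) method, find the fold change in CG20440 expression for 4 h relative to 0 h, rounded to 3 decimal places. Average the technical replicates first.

3.593

Mean Ct: CG20440 0 h 29.220; CG20440 4 h 28.035; Act5C 0 h 21.625; Act5C 4 h 22.285
ΔCt(0 h) = 29.220 − 21.625 = 7.595
ΔCt(4 h) = 28.035 − 22.285 = 5.750
ΔΔCt = 5.750 − 7.595 = -1.845
Fold change = 2^(−(-1.845)) = 2^1.845 = 3.5925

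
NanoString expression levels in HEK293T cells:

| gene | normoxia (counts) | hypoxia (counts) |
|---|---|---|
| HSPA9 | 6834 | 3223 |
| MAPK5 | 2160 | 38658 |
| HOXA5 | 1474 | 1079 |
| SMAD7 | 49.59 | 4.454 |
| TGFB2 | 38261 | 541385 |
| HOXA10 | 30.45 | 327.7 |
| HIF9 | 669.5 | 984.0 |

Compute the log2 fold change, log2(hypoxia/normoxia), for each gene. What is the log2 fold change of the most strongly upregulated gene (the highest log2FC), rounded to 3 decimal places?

log2(3223/6834) = -1.084  (HSPA9)
log2(38658/2160) = 4.162  (MAPK5)
log2(1079/1474) = -0.450  (HOXA5)
log2(4.454/49.59) = -3.477  (SMAD7)
log2(541385/38261) = 3.823  (TGFB2)
log2(327.7/30.45) = 3.428  (HOXA10)
log2(984.0/669.5) = 0.556  (HIF9)
MAPK5 is most strongly upregulated.

4.162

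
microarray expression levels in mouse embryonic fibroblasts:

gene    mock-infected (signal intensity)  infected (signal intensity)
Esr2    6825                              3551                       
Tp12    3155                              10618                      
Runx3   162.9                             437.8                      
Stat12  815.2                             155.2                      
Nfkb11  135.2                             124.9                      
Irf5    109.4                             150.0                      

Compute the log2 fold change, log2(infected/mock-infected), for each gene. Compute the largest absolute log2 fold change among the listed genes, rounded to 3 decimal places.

log2(3551/6825) = -0.943  (Esr2)
log2(10618/3155) = 1.751  (Tp12)
log2(437.8/162.9) = 1.426  (Runx3)
log2(155.2/815.2) = -2.393  (Stat12)
log2(124.9/135.2) = -0.114  (Nfkb11)
log2(150.0/109.4) = 0.455  (Irf5)
The largest magnitude belongs to Stat12.

2.393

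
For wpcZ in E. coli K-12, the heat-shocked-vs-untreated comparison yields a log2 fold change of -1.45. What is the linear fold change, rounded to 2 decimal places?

Fold change = 2^(-1.45) = 0.366
That is, wpcZ drops to 36.6% of the untreated level.

0.37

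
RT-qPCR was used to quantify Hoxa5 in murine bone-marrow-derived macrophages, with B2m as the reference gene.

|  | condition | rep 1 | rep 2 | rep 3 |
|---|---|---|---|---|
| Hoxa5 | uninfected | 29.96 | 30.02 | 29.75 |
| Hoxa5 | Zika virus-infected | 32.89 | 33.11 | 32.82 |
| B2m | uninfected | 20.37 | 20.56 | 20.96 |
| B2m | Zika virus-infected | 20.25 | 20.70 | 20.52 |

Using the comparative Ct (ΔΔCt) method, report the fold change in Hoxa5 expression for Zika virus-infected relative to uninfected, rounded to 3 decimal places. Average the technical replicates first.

Mean Ct: Hoxa5 uninfected 29.910; Hoxa5 Zika virus-infected 32.940; B2m uninfected 20.630; B2m Zika virus-infected 20.490
ΔCt(uninfected) = 29.910 − 20.630 = 9.280
ΔCt(Zika virus-infected) = 32.940 − 20.490 = 12.450
ΔΔCt = 12.450 − 9.280 = 3.170
Fold change = 2^(−3.170) = 0.1111

0.111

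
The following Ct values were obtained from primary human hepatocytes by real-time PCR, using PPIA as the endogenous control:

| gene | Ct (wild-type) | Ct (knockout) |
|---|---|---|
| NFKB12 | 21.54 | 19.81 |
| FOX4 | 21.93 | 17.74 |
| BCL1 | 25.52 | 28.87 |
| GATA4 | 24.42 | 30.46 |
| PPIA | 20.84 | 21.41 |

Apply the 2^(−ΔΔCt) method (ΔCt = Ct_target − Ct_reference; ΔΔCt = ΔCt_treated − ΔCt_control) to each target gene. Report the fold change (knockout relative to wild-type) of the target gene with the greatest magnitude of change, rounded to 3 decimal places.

NFKB12: ΔΔCt = (19.81−21.41) − (21.54−20.84) = -1.60 − 0.70 = -2.30; fold change = 2^2.30 = 4.925
FOX4: ΔΔCt = (17.74−21.41) − (21.93−20.84) = -3.67 − 1.09 = -4.76; fold change = 2^4.76 = 27.096
BCL1: ΔΔCt = (28.87−21.41) − (25.52−20.84) = 7.46 − 4.68 = 2.78; fold change = 2^-2.78 = 0.146
GATA4: ΔΔCt = (30.46−21.41) − (24.42−20.84) = 9.05 − 3.58 = 5.47; fold change = 2^-5.47 = 0.023
GATA4 has the largest |ΔΔCt| = 5.47.

0.023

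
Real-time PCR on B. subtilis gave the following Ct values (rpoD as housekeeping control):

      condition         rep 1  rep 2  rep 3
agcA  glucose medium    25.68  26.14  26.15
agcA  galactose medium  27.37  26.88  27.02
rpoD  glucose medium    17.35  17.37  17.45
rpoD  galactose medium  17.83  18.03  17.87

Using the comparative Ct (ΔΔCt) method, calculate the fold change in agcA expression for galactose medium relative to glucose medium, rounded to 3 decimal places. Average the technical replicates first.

Mean Ct: agcA glucose medium 25.990; agcA galactose medium 27.090; rpoD glucose medium 17.390; rpoD galactose medium 17.910
ΔCt(glucose medium) = 25.990 − 17.390 = 8.600
ΔCt(galactose medium) = 27.090 − 17.910 = 9.180
ΔΔCt = 9.180 − 8.600 = 0.580
Fold change = 2^(−0.580) = 0.6690

0.669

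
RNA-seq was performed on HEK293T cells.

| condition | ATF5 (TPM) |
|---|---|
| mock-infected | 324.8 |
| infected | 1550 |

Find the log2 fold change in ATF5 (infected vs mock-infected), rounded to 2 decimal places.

Fold change = 1550 / 324.8 = 4.7722
log2(4.7722) = 2.255

2.25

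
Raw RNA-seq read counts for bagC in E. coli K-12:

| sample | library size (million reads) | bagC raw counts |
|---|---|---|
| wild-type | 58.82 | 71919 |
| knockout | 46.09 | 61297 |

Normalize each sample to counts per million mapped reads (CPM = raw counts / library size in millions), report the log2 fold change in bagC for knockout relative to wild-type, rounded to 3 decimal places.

CPM(wild-type) = 71919 / 58.82 = 1222.6964
CPM(knockout) = 61297 / 46.09 = 1329.9414
Fold change = 1329.9414 / 1222.6964 = 1.08771
log2(1.08771) = 0.1213

0.121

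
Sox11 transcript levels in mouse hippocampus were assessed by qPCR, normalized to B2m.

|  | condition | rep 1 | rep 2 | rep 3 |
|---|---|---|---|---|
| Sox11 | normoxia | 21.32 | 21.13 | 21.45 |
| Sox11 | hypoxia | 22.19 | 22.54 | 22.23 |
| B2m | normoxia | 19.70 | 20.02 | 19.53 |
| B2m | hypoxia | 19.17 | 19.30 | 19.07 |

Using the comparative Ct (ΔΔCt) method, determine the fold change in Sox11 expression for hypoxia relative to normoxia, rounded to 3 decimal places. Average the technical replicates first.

Mean Ct: Sox11 normoxia 21.300; Sox11 hypoxia 22.320; B2m normoxia 19.750; B2m hypoxia 19.180
ΔCt(normoxia) = 21.300 − 19.750 = 1.550
ΔCt(hypoxia) = 22.320 − 19.180 = 3.140
ΔΔCt = 3.140 − 1.550 = 1.590
Fold change = 2^(−1.590) = 0.3322

0.332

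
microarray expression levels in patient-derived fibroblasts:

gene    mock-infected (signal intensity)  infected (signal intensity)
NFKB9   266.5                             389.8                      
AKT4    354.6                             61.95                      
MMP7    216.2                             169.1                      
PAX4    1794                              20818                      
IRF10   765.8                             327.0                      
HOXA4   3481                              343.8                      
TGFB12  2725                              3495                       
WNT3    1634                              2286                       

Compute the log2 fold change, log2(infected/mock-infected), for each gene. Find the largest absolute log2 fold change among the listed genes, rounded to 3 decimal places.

3.537

log2(389.8/266.5) = 0.549  (NFKB9)
log2(61.95/354.6) = -2.517  (AKT4)
log2(169.1/216.2) = -0.354  (MMP7)
log2(20818/1794) = 3.537  (PAX4)
log2(327.0/765.8) = -1.228  (IRF10)
log2(343.8/3481) = -3.340  (HOXA4)
log2(3495/2725) = 0.359  (TGFB12)
log2(2286/1634) = 0.484  (WNT3)
The largest magnitude belongs to PAX4.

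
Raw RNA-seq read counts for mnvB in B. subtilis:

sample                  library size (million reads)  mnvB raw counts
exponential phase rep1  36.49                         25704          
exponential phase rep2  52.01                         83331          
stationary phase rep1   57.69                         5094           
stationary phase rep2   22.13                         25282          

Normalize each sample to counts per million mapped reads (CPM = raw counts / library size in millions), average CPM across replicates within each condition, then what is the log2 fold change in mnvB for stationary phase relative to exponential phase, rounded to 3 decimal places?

CPM(exponential phase rep1) = 25704 / 36.49 = 704.4122
CPM(exponential phase rep2) = 83331 / 52.01 = 1602.2111
CPM(stationary phase rep1) = 5094 / 57.69 = 88.2995
CPM(stationary phase rep2) = 25282 / 22.13 = 1142.4311
mean CPM(exponential phase) = 1153.3116; mean CPM(stationary phase) = 615.3653
Fold change = 615.3653 / 1153.3116 = 0.53356
log2(0.53356) = -0.9063

-0.906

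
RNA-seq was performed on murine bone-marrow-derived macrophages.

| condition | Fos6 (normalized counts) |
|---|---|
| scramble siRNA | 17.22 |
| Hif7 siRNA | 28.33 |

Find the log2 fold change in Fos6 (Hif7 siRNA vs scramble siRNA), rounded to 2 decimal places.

Fold change = 28.33 / 17.22 = 1.6452
log2(1.6452) = 0.718

0.72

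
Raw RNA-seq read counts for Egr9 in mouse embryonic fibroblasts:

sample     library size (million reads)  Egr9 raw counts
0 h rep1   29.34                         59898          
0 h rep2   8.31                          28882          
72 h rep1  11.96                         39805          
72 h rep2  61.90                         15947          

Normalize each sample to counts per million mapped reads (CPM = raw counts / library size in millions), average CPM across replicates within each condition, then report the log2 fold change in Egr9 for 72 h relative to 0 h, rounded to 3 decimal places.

-0.622

CPM(0 h rep1) = 59898 / 29.34 = 2041.5133
CPM(0 h rep2) = 28882 / 8.31 = 3475.5716
CPM(72 h rep1) = 39805 / 11.96 = 3328.1773
CPM(72 h rep2) = 15947 / 61.90 = 257.6252
mean CPM(0 h) = 2758.5424; mean CPM(72 h) = 1792.9012
Fold change = 1792.9012 / 2758.5424 = 0.64995
log2(0.64995) = -0.6216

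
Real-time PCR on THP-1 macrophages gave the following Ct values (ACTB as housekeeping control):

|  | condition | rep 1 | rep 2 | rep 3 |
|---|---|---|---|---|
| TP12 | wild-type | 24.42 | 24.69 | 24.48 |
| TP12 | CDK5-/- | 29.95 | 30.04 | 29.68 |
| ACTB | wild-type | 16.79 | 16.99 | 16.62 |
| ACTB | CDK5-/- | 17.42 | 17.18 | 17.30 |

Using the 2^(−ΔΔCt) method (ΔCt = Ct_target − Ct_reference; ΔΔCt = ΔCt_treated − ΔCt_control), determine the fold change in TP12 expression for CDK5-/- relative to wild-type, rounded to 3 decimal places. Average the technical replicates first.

Mean Ct: TP12 wild-type 24.530; TP12 CDK5-/- 29.890; ACTB wild-type 16.800; ACTB CDK5-/- 17.300
ΔCt(wild-type) = 24.530 − 16.800 = 7.730
ΔCt(CDK5-/-) = 29.890 − 17.300 = 12.590
ΔΔCt = 12.590 − 7.730 = 4.860
Fold change = 2^(−4.860) = 0.0344

0.034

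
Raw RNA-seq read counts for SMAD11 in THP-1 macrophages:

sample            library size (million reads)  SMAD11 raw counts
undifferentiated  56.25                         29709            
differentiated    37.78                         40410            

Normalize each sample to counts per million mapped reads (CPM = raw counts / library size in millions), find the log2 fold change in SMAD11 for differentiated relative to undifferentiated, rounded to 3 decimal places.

1.018

CPM(undifferentiated) = 29709 / 56.25 = 528.1600
CPM(differentiated) = 40410 / 37.78 = 1069.6136
Fold change = 1069.6136 / 528.1600 = 2.02517
log2(2.02517) = 1.0180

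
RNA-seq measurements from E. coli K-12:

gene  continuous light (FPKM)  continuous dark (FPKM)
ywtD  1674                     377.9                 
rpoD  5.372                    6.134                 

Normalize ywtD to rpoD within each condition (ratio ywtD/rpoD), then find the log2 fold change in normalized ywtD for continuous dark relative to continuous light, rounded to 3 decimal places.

ywtD/rpoD (continuous light) = 1674 / 5.372 = 311.62
ywtD/rpoD (continuous dark) = 377.9 / 6.134 = 61.607
Fold change = 61.607 / 311.62 = 0.1977
log2(0.1977) = -2.3386

-2.339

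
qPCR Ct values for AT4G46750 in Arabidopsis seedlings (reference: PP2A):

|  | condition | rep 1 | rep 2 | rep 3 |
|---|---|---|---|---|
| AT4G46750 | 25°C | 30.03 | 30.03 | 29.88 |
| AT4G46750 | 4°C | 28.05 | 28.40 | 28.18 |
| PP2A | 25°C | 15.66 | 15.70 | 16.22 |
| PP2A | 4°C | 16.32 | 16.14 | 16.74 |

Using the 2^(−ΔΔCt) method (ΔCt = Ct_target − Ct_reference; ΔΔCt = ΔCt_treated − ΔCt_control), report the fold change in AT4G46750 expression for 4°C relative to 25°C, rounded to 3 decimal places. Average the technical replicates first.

Mean Ct: AT4G46750 25°C 29.980; AT4G46750 4°C 28.210; PP2A 25°C 15.860; PP2A 4°C 16.400
ΔCt(25°C) = 29.980 − 15.860 = 14.120
ΔCt(4°C) = 28.210 − 16.400 = 11.810
ΔΔCt = 11.810 − 14.120 = -2.310
Fold change = 2^(−(-2.310)) = 2^2.310 = 4.9588

4.959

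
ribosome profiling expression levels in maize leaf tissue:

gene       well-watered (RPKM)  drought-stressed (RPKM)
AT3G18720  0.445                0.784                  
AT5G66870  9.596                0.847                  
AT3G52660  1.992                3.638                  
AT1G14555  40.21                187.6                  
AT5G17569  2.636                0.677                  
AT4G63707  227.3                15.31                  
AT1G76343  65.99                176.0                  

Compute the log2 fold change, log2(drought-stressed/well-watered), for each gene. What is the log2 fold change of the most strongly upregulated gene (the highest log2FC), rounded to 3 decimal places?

log2(0.784/0.445) = 0.817  (AT3G18720)
log2(0.847/9.596) = -3.502  (AT5G66870)
log2(3.638/1.992) = 0.869  (AT3G52660)
log2(187.6/40.21) = 2.222  (AT1G14555)
log2(0.677/2.636) = -1.961  (AT5G17569)
log2(15.31/227.3) = -3.892  (AT4G63707)
log2(176.0/65.99) = 1.415  (AT1G76343)
AT1G14555 is most strongly upregulated.

2.222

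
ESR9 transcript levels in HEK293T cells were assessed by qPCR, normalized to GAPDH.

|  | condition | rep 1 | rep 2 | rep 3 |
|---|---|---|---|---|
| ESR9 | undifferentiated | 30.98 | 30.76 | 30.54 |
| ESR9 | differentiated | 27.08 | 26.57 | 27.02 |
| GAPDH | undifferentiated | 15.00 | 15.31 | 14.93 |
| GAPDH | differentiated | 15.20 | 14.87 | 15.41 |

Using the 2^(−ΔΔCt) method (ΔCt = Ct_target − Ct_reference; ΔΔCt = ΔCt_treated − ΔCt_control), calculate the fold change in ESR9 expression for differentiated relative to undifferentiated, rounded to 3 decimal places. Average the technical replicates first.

15.455

Mean Ct: ESR9 undifferentiated 30.760; ESR9 differentiated 26.890; GAPDH undifferentiated 15.080; GAPDH differentiated 15.160
ΔCt(undifferentiated) = 30.760 − 15.080 = 15.680
ΔCt(differentiated) = 26.890 − 15.160 = 11.730
ΔΔCt = 11.730 − 15.680 = -3.950
Fold change = 2^(−(-3.950)) = 2^3.950 = 15.4550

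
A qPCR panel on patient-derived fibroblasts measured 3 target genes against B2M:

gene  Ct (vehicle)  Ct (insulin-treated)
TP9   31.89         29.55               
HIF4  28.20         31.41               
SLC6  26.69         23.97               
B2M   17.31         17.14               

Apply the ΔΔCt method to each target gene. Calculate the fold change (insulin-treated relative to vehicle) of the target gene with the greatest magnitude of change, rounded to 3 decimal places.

0.096

TP9: ΔΔCt = (29.55−17.14) − (31.89−17.31) = 12.41 − 14.58 = -2.17; fold change = 2^2.17 = 4.500
HIF4: ΔΔCt = (31.41−17.14) − (28.20−17.31) = 14.27 − 10.89 = 3.38; fold change = 2^-3.38 = 0.096
SLC6: ΔΔCt = (23.97−17.14) − (26.69−17.31) = 6.83 − 9.38 = -2.55; fold change = 2^2.55 = 5.856
HIF4 has the largest |ΔΔCt| = 3.38.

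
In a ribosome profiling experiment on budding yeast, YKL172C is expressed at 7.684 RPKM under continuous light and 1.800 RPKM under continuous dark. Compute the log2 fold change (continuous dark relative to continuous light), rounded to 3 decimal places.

-2.094

Fold change = 1.800 / 7.684 = 0.2343
log2(0.2343) = -2.0939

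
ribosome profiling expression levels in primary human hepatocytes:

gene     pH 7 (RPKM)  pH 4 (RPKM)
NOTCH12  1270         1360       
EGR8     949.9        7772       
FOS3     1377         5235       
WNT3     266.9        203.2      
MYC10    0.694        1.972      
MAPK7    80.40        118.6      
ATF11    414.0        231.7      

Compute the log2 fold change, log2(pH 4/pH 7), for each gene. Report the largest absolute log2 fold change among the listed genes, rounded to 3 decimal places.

3.032

log2(1360/1270) = 0.099  (NOTCH12)
log2(7772/949.9) = 3.032  (EGR8)
log2(5235/1377) = 1.927  (FOS3)
log2(203.2/266.9) = -0.393  (WNT3)
log2(1.972/0.694) = 1.507  (MYC10)
log2(118.6/80.40) = 0.561  (MAPK7)
log2(231.7/414.0) = -0.837  (ATF11)
The largest magnitude belongs to EGR8.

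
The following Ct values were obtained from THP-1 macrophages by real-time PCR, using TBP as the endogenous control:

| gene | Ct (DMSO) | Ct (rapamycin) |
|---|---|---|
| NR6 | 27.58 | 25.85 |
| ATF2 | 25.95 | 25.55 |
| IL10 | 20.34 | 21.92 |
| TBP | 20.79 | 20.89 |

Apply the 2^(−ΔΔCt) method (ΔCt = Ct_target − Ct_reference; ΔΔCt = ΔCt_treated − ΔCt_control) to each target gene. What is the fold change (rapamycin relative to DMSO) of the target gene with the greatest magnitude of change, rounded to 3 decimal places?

3.555

NR6: ΔΔCt = (25.85−20.89) − (27.58−20.79) = 4.96 − 6.79 = -1.83; fold change = 2^1.83 = 3.555
ATF2: ΔΔCt = (25.55−20.89) − (25.95−20.79) = 4.66 − 5.16 = -0.50; fold change = 2^0.50 = 1.414
IL10: ΔΔCt = (21.92−20.89) − (20.34−20.79) = 1.03 − (-0.45) = 1.48; fold change = 2^-1.48 = 0.358
NR6 has the largest |ΔΔCt| = 1.83.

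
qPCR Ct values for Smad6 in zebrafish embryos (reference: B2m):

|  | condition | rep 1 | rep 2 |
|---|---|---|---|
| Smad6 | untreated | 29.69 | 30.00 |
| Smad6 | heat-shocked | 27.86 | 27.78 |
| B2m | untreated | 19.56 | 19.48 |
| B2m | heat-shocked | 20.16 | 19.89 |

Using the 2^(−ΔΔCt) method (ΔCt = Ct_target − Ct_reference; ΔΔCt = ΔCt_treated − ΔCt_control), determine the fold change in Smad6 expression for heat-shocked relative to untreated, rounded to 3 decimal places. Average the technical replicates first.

Mean Ct: Smad6 untreated 29.845; Smad6 heat-shocked 27.820; B2m untreated 19.520; B2m heat-shocked 20.025
ΔCt(untreated) = 29.845 − 19.520 = 10.325
ΔCt(heat-shocked) = 27.820 − 20.025 = 7.795
ΔΔCt = 7.795 − 10.325 = -2.530
Fold change = 2^(−(-2.530)) = 2^2.530 = 5.7757

5.776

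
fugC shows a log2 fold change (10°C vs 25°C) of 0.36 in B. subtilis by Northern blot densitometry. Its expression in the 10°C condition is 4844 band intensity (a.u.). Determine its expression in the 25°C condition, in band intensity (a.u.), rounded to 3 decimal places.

Fold change = 2^(0.36) = 1.2834
25°C expression = 4844 / 1.2834 = 3774.273

3774.273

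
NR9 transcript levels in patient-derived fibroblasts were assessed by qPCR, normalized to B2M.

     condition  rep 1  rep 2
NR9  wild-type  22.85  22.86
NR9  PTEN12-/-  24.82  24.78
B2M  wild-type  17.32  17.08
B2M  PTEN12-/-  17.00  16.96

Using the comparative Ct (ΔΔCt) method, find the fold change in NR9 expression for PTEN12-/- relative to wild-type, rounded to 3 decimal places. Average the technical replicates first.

0.223

Mean Ct: NR9 wild-type 22.855; NR9 PTEN12-/- 24.800; B2M wild-type 17.200; B2M PTEN12-/- 16.980
ΔCt(wild-type) = 22.855 − 17.200 = 5.655
ΔCt(PTEN12-/-) = 24.800 − 16.980 = 7.820
ΔΔCt = 7.820 − 5.655 = 2.165
Fold change = 2^(−2.165) = 0.2230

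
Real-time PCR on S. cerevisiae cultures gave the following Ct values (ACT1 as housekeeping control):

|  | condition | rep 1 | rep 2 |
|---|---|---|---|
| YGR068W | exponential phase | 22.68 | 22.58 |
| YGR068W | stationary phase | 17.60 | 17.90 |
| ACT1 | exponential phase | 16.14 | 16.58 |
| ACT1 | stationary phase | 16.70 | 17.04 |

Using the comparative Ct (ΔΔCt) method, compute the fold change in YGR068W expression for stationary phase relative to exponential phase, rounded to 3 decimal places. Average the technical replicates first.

Mean Ct: YGR068W exponential phase 22.630; YGR068W stationary phase 17.750; ACT1 exponential phase 16.360; ACT1 stationary phase 16.870
ΔCt(exponential phase) = 22.630 − 16.360 = 6.270
ΔCt(stationary phase) = 17.750 − 16.870 = 0.880
ΔΔCt = 0.880 − 6.270 = -5.390
Fold change = 2^(−(-5.390)) = 2^5.390 = 41.9326

41.933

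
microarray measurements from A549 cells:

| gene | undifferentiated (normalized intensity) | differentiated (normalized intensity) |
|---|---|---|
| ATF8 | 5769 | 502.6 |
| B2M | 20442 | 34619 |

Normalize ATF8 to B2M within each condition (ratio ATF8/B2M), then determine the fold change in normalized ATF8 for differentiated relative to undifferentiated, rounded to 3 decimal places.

ATF8/B2M (undifferentiated) = 5769 / 20442 = 0.28221
ATF8/B2M (differentiated) = 502.6 / 34619 = 0.014518
Fold change = 0.014518 / 0.28221 = 0.0514

0.051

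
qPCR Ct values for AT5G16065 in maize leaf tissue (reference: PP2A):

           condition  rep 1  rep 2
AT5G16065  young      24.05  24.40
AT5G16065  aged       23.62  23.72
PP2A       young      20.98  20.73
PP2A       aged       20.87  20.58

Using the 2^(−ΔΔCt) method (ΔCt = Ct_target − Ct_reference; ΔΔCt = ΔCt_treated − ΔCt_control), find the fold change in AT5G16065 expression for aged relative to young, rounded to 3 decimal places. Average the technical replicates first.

1.343

Mean Ct: AT5G16065 young 24.225; AT5G16065 aged 23.670; PP2A young 20.855; PP2A aged 20.725
ΔCt(young) = 24.225 − 20.855 = 3.370
ΔCt(aged) = 23.670 − 20.725 = 2.945
ΔΔCt = 2.945 − 3.370 = -0.425
Fold change = 2^(−(-0.425)) = 2^0.425 = 1.3426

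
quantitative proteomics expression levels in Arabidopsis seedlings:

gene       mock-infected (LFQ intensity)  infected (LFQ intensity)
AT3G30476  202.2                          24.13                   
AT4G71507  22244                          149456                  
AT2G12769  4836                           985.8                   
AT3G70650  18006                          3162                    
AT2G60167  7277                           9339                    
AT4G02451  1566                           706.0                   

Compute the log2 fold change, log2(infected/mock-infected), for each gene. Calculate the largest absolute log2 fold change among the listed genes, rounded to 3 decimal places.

log2(24.13/202.2) = -3.067  (AT3G30476)
log2(149456/22244) = 2.748  (AT4G71507)
log2(985.8/4836) = -2.294  (AT2G12769)
log2(3162/18006) = -2.510  (AT3G70650)
log2(9339/7277) = 0.360  (AT2G60167)
log2(706.0/1566) = -1.149  (AT4G02451)
The largest magnitude belongs to AT3G30476.

3.067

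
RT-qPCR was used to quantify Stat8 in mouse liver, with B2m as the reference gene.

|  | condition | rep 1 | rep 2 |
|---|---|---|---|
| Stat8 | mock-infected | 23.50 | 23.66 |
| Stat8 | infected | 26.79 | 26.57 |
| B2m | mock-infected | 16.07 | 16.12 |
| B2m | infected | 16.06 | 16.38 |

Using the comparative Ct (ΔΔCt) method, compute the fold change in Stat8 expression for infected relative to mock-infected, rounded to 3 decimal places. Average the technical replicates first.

0.127

Mean Ct: Stat8 mock-infected 23.580; Stat8 infected 26.680; B2m mock-infected 16.095; B2m infected 16.220
ΔCt(mock-infected) = 23.580 − 16.095 = 7.485
ΔCt(infected) = 26.680 − 16.220 = 10.460
ΔΔCt = 10.460 − 7.485 = 2.975
Fold change = 2^(−2.975) = 0.1272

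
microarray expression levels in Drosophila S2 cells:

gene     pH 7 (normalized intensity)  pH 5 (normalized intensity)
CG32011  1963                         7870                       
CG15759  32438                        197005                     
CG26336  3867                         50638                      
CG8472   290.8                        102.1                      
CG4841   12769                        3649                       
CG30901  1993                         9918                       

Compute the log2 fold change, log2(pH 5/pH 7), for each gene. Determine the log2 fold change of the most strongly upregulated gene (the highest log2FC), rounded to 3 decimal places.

log2(7870/1963) = 2.003  (CG32011)
log2(197005/32438) = 2.602  (CG15759)
log2(50638/3867) = 3.711  (CG26336)
log2(102.1/290.8) = -1.510  (CG8472)
log2(3649/12769) = -1.807  (CG4841)
log2(9918/1993) = 2.315  (CG30901)
CG26336 is most strongly upregulated.

3.711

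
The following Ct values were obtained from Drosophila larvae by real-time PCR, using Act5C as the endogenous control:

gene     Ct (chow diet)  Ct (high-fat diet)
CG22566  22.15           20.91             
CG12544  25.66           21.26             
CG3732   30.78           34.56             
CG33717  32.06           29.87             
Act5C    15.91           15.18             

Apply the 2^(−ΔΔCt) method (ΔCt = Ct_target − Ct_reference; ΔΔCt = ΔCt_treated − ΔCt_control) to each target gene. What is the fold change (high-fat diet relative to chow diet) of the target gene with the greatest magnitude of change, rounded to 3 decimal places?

CG22566: ΔΔCt = (20.91−15.18) − (22.15−15.91) = 5.73 − 6.24 = -0.51; fold change = 2^0.51 = 1.424
CG12544: ΔΔCt = (21.26−15.18) − (25.66−15.91) = 6.08 − 9.75 = -3.67; fold change = 2^3.67 = 12.729
CG3732: ΔΔCt = (34.56−15.18) − (30.78−15.91) = 19.38 − 14.87 = 4.51; fold change = 2^-4.51 = 0.044
CG33717: ΔΔCt = (29.87−15.18) − (32.06−15.91) = 14.69 − 16.15 = -1.46; fold change = 2^1.46 = 2.751
CG3732 has the largest |ΔΔCt| = 4.51.

0.044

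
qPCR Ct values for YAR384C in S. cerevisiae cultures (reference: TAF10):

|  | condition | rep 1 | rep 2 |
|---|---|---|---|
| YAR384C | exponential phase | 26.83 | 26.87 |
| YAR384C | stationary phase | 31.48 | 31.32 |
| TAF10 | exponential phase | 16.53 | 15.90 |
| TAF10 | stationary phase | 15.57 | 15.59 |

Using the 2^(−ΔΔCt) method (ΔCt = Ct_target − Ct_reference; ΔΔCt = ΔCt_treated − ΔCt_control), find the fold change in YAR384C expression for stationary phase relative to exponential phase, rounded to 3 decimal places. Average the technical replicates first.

Mean Ct: YAR384C exponential phase 26.850; YAR384C stationary phase 31.400; TAF10 exponential phase 16.215; TAF10 stationary phase 15.580
ΔCt(exponential phase) = 26.850 − 16.215 = 10.635
ΔCt(stationary phase) = 31.400 − 15.580 = 15.820
ΔΔCt = 15.820 − 10.635 = 5.185
Fold change = 2^(−5.185) = 0.0275

0.027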